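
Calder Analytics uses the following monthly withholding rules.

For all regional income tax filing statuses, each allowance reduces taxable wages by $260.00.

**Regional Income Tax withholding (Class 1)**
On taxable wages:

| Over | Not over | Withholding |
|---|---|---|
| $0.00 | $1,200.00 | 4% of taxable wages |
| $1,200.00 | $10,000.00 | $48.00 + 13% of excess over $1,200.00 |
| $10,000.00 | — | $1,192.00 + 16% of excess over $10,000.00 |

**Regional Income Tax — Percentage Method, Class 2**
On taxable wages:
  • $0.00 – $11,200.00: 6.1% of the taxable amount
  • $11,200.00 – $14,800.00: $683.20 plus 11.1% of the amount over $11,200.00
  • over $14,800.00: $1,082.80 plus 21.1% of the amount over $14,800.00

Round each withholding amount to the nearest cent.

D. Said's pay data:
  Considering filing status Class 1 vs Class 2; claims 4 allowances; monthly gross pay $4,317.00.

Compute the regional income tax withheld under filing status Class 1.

Regional Income Tax (Class 1): taxable = $4,317.00 − 4×$260.00 = $3,277.00
  $48.00 + 13% × ($3,277.00 − $1,200.00) = $48.00 + 13% × $2,077.00 = $318.01

$318.01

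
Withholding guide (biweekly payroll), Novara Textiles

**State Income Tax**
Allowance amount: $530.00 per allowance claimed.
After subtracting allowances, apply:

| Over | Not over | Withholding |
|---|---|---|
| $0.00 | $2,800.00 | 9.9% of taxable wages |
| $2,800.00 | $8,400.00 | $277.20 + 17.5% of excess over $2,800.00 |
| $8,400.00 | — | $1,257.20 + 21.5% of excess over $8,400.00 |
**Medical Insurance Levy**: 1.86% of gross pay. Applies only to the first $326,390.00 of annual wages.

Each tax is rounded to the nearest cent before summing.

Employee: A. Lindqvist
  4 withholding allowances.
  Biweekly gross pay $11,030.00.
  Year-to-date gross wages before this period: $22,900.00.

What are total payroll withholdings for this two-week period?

State Income Tax: taxable = $11,030.00 − 4×$530.00 = $8,910.00
  $1,257.20 + 21.5% × ($8,910.00 − $8,400.00) = $1,257.20 + 21.5% × $510.00 = $1,366.85
Medical Insurance Levy: 1.86% × $11,030.00 = $205.16
Total: $1,366.85 + $205.16 = $1,572.01

$1,572.01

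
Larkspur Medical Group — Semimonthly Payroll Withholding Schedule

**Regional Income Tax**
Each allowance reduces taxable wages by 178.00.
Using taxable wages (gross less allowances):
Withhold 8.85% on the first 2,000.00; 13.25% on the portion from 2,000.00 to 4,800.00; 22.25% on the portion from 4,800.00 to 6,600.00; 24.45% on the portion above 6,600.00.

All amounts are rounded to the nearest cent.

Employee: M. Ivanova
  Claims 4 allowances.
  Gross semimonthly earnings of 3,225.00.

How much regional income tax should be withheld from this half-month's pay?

Regional Income Tax: taxable = 3,225.00 − 4×178.00 = 2,513.00
  177.00 + 13.25% × (2,513.00 − 2,000.00) = 177.00 + 13.25% × 513.00 = 244.97

244.97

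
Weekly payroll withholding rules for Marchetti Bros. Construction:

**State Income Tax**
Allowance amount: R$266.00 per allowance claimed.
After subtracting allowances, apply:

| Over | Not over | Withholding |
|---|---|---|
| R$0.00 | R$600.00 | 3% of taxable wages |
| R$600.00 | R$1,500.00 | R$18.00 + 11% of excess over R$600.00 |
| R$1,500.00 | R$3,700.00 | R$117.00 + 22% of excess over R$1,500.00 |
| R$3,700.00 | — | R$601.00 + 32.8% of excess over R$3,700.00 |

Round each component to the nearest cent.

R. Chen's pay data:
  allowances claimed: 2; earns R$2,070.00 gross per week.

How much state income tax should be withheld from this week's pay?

State Income Tax: taxable = R$2,070.00 − 2×R$266.00 = R$1,538.00
  R$117.00 + 22% × (R$1,538.00 − R$1,500.00) = R$117.00 + 22% × R$38.00 = R$125.36

R$125.36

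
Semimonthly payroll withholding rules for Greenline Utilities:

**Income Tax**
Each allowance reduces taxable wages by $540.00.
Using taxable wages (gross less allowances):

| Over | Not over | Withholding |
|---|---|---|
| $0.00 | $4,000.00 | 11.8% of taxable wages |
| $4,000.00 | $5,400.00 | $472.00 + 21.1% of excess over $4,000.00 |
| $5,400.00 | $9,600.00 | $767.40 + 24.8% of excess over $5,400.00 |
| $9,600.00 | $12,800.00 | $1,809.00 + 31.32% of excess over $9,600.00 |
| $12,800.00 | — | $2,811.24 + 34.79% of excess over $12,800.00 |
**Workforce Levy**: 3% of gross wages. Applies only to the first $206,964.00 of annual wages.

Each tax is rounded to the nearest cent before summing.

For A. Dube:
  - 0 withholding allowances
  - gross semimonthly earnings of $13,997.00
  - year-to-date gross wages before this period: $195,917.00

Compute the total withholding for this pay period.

Income Tax: taxable = $13,997.00
  $2,811.24 + 34.79% × ($13,997.00 − $12,800.00) = $2,811.24 + 34.79% × $1,197.00 = $3,227.68
Workforce Levy: cap $206,964.00 − YTD $195,917.00 = $11,047.00 subject; 3% × $11,047.00 = $331.41
Total: $3,227.68 + $331.41 = $3,559.09

$3,559.09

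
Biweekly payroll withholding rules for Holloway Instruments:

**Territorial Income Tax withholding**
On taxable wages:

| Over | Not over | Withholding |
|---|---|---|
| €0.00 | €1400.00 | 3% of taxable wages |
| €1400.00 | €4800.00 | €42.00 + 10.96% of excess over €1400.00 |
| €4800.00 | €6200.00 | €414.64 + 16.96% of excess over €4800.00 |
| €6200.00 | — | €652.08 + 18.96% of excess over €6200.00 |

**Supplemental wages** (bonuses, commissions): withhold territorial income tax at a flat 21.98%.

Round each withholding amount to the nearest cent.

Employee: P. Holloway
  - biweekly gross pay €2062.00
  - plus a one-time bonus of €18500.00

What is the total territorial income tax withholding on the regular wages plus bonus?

Territorial Income Tax: taxable = €2062.00
  €42.00 + 10.96% × (€2062.00 − €1400.00) = €42.00 + 10.96% × €662.00 = €114.56
Supplemental (21.98% flat on bonus): 21.98% × €18500.00 = €4066.30
Total territorial income tax: €114.56 + €4066.30 = €4180.86

€4180.86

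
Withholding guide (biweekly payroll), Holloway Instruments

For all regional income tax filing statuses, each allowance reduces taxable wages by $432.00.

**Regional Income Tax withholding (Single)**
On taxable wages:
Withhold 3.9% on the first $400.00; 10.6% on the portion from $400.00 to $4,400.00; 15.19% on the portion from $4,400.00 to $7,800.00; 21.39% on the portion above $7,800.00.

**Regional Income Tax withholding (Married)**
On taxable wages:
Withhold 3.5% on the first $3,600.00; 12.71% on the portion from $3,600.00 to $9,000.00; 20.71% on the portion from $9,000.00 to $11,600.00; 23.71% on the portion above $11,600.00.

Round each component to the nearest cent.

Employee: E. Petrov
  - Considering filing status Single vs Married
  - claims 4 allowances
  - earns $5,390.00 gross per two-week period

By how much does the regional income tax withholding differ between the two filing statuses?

Regional Income Tax (Single): taxable = $5,390.00 − 4×$432.00 = $3,662.00
  $15.60 + 10.6% × ($3,662.00 − $400.00) = $15.60 + 10.6% × $3,262.00 = $361.37
Regional Income Tax (Married): taxable = $5,390.00 − 4×$432.00 = $3,662.00
  $126.00 + 12.71% × ($3,662.00 − $3,600.00) = $126.00 + 12.71% × $62.00 = $133.88
Difference: |$361.37 − $133.88| = $227.49 (higher under Single)

$227.49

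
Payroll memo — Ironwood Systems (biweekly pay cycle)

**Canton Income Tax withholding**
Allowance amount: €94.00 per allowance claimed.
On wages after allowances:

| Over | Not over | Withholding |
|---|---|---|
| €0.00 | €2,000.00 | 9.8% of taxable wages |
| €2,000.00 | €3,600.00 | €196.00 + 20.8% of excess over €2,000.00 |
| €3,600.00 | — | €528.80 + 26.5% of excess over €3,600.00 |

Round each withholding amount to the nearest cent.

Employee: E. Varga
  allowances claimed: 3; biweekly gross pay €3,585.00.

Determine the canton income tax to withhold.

€467.02

Canton Income Tax: taxable = €3,585.00 − 3×€94.00 = €3,303.00
  €196.00 + 20.8% × (€3,303.00 − €2,000.00) = €196.00 + 20.8% × €1,303.00 = €467.02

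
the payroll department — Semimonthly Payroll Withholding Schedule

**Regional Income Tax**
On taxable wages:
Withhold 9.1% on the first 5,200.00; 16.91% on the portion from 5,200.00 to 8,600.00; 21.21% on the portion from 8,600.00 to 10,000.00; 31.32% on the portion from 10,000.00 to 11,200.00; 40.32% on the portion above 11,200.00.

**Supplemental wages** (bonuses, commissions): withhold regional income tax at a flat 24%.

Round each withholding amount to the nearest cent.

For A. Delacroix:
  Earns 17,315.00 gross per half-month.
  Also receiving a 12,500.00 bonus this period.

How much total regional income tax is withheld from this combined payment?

Regional Income Tax: taxable = 17,315.00
  1,720.92 + 40.32% × (17,315.00 − 11,200.00) = 1,720.92 + 40.32% × 6,115.00 = 4,186.49
Supplemental (24% flat on bonus): 24% × 12,500.00 = 3,000.00
Total regional income tax: 4,186.49 + 3,000.00 = 7,186.49

7,186.49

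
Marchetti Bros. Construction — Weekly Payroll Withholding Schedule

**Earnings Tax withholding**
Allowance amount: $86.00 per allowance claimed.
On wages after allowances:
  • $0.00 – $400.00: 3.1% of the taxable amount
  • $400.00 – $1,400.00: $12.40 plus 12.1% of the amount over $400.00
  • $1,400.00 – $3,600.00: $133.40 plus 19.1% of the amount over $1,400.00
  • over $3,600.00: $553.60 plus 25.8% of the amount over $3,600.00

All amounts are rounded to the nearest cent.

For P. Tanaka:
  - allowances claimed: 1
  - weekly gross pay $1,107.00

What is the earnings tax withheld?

Earnings Tax: taxable = $1,107.00 − 1×$86.00 = $1,021.00
  $12.40 + 12.1% × ($1,021.00 − $400.00) = $12.40 + 12.1% × $621.00 = $87.54

$87.54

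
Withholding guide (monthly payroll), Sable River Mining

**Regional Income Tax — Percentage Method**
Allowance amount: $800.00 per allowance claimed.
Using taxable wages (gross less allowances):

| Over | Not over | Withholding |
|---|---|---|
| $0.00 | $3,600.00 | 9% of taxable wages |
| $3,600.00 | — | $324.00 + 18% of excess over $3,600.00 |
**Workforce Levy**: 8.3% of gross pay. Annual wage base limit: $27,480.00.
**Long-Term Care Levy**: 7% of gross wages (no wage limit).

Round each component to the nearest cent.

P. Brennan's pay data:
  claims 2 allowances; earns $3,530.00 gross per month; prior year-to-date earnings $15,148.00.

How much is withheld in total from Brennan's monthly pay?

Regional Income Tax: taxable = $3,530.00 − 2×$800.00 = $1,930.00
  9% × $1,930.00 = $173.70
Workforce Levy: 8.3% × $3,530.00 = $292.99
Long-Term Care Levy: 7% × $3,530.00 = $247.10
Total: $173.70 + $292.99 + $247.10 = $713.79

$713.79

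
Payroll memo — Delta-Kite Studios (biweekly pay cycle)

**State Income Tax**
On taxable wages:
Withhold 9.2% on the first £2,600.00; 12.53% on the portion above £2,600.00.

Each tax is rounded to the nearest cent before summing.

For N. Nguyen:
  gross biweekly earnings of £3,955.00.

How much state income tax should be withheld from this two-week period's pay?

State Income Tax: taxable = £3,955.00
  £239.20 + 12.53% × (£3,955.00 − £2,600.00) = £239.20 + 12.53% × £1,355.00 = £408.98

£408.98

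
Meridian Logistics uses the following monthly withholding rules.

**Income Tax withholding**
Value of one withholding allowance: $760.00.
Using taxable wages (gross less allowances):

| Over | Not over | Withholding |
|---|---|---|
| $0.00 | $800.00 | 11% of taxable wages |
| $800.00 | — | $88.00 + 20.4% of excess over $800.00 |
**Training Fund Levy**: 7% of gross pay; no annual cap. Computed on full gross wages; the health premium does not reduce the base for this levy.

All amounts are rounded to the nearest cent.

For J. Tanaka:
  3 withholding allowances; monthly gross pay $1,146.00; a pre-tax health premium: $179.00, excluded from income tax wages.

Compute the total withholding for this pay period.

Income Tax: taxable = $1,146.00 − $179.00 − 3×$760.00 = $-1,313.00
  Taxable ≤ 0 → $0.00
Training Fund Levy: 7% × $1,146.00 = $80.22
Total: $0.00 + $80.22 = $80.22

$80.22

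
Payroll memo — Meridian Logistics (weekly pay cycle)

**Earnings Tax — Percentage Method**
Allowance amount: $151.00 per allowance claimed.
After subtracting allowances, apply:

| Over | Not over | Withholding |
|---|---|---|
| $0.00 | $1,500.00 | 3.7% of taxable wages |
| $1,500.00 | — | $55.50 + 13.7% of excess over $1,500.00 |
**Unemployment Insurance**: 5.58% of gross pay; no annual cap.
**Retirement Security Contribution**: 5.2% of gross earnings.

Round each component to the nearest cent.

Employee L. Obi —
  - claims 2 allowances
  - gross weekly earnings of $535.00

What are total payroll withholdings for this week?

Earnings Tax: taxable = $535.00 − 2×$151.00 = $233.00
  3.7% × $233.00 = $8.62
Unemployment Insurance: 5.58% × $535.00 = $29.85
Retirement Security Contribution: 5.2% × $535.00 = $27.82
Total: $8.62 + $29.85 + $27.82 = $66.29

$66.29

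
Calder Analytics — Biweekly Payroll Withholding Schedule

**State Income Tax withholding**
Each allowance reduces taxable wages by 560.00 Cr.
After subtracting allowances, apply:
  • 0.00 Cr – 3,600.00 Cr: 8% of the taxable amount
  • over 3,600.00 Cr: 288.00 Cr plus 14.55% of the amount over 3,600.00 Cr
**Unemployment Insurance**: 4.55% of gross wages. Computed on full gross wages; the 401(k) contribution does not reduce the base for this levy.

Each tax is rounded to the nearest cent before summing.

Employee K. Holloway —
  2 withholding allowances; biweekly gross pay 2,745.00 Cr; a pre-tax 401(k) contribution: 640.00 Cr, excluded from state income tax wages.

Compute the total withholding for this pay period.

State Income Tax: taxable = 2,745.00 Cr − 640.00 Cr − 2×560.00 Cr = 985.00 Cr
  8% × 985.00 Cr = 78.80 Cr
Unemployment Insurance: 4.55% × 2,745.00 Cr = 124.90 Cr
Total: 78.80 Cr + 124.90 Cr = 203.70 Cr

203.70 Cr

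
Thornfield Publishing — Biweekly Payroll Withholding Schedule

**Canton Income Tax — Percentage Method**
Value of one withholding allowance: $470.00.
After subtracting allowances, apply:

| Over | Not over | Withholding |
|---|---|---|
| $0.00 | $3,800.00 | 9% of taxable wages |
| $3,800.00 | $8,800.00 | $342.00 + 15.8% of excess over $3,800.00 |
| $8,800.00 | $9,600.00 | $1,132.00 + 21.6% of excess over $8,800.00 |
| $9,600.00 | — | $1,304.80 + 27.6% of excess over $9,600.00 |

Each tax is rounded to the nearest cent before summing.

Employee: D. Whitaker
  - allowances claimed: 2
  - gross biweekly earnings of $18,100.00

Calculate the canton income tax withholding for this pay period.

Canton Income Tax: taxable = $18,100.00 − 2×$470.00 = $17,160.00
  $1,304.80 + 27.6% × ($17,160.00 − $9,600.00) = $1,304.80 + 27.6% × $7,560.00 = $3,391.36

$3,391.36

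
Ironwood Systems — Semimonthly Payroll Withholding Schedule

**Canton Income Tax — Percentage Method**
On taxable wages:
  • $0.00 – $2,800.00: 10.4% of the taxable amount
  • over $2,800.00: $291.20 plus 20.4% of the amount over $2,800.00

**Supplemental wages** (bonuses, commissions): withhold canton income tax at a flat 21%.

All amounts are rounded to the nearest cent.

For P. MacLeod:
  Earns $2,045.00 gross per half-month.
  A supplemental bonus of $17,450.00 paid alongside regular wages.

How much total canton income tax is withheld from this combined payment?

Canton Income Tax: taxable = $2,045.00
  10.4% × $2,045.00 = $212.68
Supplemental (21% flat on bonus): 21% × $17,450.00 = $3,664.50
Total canton income tax: $212.68 + $3,664.50 = $3,877.18

$3,877.18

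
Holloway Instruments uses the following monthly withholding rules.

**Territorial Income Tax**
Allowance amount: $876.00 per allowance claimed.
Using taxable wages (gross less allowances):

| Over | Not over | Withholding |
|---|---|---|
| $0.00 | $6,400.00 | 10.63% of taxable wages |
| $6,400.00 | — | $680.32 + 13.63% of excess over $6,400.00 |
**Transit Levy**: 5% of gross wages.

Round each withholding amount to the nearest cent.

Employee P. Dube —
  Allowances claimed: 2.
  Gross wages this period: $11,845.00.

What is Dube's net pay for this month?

Territorial Income Tax: taxable = $11,845.00 − 2×$876.00 = $10,093.00
  $680.32 + 13.63% × ($10,093.00 − $6,400.00) = $680.32 + 13.63% × $3,693.00 = $1,183.68
Transit Levy: 5% × $11,845.00 = $592.25
Total withheld: $1,183.68 + $592.25 = $1,775.93
Net pay: $11,845.00 − $1,775.93 = $10,069.07

$10,069.07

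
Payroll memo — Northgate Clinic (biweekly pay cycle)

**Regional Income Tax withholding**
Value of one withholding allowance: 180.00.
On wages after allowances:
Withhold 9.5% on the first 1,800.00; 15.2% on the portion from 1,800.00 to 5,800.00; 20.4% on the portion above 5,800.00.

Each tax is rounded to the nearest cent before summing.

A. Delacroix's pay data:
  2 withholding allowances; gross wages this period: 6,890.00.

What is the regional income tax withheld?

927.92

Regional Income Tax: taxable = 6,890.00 − 2×180.00 = 6,530.00
  779.00 + 20.4% × (6,530.00 − 5,800.00) = 779.00 + 20.4% × 730.00 = 927.92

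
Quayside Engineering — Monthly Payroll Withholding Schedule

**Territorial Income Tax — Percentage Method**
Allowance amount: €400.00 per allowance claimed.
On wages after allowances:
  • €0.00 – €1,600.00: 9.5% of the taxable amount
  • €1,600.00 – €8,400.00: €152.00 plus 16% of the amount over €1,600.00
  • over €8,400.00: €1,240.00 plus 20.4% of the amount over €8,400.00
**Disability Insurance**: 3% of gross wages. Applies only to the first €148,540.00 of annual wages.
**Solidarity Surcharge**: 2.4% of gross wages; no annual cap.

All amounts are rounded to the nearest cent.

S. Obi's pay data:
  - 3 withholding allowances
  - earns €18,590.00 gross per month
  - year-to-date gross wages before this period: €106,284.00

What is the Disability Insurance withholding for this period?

Disability Insurance: 3% × €18,590.00 = €557.70

€557.70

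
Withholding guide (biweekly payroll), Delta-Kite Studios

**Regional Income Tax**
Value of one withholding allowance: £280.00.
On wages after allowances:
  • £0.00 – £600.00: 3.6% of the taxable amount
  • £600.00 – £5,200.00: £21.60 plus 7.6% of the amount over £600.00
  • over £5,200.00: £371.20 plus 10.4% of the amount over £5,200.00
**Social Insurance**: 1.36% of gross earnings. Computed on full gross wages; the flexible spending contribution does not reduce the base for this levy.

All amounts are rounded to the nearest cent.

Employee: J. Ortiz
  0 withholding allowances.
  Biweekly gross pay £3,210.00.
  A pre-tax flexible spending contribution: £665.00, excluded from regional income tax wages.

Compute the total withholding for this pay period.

Regional Income Tax: taxable = £3,210.00 − £665.00 = £2,545.00
  £21.60 + 7.6% × (£2,545.00 − £600.00) = £21.60 + 7.6% × £1,945.00 = £169.42
Social Insurance: 1.36% × £3,210.00 = £43.66
Total: £169.42 + £43.66 = £213.08

£213.08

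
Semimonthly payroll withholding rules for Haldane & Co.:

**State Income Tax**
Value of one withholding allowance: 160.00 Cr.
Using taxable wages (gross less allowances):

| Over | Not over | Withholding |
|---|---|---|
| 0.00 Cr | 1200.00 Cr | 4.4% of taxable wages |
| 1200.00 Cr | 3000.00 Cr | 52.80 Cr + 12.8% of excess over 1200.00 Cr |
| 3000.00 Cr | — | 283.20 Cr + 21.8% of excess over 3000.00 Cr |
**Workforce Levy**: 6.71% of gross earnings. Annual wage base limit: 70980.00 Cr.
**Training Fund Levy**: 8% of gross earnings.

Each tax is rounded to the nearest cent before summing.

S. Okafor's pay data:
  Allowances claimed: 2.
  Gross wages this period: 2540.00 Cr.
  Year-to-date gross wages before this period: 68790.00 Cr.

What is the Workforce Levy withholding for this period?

146.95 Cr

Workforce Levy: cap 70980.00 Cr − YTD 68790.00 Cr = 2190.00 Cr subject; 6.71% × 2190.00 Cr = 146.95 Cr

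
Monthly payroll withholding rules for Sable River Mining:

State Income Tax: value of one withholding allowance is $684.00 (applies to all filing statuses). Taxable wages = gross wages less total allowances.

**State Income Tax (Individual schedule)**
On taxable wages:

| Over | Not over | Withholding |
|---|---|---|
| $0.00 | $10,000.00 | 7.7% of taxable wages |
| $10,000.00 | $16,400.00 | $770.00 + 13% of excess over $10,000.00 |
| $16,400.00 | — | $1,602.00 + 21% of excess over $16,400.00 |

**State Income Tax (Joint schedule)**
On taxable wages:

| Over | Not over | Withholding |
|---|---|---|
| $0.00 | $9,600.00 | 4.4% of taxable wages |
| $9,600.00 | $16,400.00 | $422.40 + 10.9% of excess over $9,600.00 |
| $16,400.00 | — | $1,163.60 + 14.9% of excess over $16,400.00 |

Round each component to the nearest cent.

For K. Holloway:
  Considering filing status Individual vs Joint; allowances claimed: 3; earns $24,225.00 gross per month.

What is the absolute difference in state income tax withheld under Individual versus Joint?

$790.55

State Income Tax (Individual): taxable = $24,225.00 − 3×$684.00 = $22,173.00
  $1,602.00 + 21% × ($22,173.00 − $16,400.00) = $1,602.00 + 21% × $5,773.00 = $2,814.33
State Income Tax (Joint): taxable = $24,225.00 − 3×$684.00 = $22,173.00
  $1,163.60 + 14.9% × ($22,173.00 − $16,400.00) = $1,163.60 + 14.9% × $5,773.00 = $2,023.78
Difference: |$2,814.33 − $2,023.78| = $790.55 (higher under Individual)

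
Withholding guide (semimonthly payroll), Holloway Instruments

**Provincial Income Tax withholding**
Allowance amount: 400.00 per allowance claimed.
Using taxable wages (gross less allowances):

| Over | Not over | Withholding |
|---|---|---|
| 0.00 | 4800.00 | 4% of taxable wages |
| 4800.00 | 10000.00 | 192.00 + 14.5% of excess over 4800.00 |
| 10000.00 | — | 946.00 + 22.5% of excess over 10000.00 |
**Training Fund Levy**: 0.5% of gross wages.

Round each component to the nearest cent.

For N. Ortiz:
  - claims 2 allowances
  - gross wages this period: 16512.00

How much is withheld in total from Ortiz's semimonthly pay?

Provincial Income Tax: taxable = 16512.00 − 2×400.00 = 15712.00
  946.00 + 22.5% × (15712.00 − 10000.00) = 946.00 + 22.5% × 5712.00 = 2231.20
Training Fund Levy: 0.5% × 16512.00 = 82.56
Total: 2231.20 + 82.56 = 2313.76

2313.76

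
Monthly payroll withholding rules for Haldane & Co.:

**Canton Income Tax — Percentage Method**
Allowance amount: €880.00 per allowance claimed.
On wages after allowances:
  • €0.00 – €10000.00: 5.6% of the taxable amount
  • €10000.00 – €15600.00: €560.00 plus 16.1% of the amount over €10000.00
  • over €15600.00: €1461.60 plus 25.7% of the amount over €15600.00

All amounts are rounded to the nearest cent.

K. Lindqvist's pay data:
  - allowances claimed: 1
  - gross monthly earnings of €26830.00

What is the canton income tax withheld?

Canton Income Tax: taxable = €26830.00 − 1×€880.00 = €25950.00
  €1461.60 + 25.7% × (€25950.00 − €15600.00) = €1461.60 + 25.7% × €10350.00 = €4121.55

€4121.55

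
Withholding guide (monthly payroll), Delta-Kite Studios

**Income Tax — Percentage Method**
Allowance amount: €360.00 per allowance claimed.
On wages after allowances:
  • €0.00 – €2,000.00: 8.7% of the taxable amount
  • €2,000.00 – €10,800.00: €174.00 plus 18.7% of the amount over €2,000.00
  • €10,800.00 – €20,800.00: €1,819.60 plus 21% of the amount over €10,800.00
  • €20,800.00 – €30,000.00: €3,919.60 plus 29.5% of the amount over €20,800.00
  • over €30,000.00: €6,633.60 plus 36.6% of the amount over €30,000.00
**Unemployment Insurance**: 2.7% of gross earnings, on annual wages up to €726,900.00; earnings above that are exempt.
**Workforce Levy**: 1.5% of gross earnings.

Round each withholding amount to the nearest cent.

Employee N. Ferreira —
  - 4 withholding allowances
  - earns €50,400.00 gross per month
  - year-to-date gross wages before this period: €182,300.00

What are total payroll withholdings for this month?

€15,689.76

Income Tax: taxable = €50,400.00 − 4×€360.00 = €48,960.00
  €6,633.60 + 36.6% × (€48,960.00 − €30,000.00) = €6,633.60 + 36.6% × €18,960.00 = €13,572.96
Unemployment Insurance: 2.7% × €50,400.00 = €1,360.80
Workforce Levy: 1.5% × €50,400.00 = €756.00
Total: €13,572.96 + €1,360.80 + €756.00 = €15,689.76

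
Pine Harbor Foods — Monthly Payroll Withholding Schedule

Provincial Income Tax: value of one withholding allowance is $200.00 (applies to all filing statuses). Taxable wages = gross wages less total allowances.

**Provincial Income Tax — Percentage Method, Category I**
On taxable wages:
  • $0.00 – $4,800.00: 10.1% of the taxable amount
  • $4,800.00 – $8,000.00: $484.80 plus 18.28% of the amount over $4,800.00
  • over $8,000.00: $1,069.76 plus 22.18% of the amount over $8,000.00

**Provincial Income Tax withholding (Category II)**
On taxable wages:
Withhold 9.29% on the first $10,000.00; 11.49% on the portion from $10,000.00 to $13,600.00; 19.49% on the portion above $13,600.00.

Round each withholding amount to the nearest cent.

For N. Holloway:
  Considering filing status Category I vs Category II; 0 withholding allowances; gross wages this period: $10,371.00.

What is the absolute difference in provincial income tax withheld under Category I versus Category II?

$624.02

Provincial Income Tax (Category I): taxable = $10,371.00
  $1,069.76 + 22.18% × ($10,371.00 − $8,000.00) = $1,069.76 + 22.18% × $2,371.00 = $1,595.65
Provincial Income Tax (Category II): taxable = $10,371.00
  $929.00 + 11.49% × ($10,371.00 − $10,000.00) = $929.00 + 11.49% × $371.00 = $971.63
Difference: |$1,595.65 − $971.63| = $624.02 (higher under Category I)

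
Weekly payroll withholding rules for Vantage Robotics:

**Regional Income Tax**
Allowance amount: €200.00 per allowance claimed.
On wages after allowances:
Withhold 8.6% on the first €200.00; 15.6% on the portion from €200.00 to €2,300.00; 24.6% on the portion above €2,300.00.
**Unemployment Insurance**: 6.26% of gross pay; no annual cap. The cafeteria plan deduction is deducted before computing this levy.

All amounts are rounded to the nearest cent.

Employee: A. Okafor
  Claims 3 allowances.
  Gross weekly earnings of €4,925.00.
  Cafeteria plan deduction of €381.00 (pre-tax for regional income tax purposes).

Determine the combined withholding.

Regional Income Tax: taxable = €4,925.00 − €381.00 − 3×€200.00 = €3,944.00
  €344.80 + 24.6% × (€3,944.00 − €2,300.00) = €344.80 + 24.6% × €1,644.00 = €749.22
Unemployment Insurance: 6.26% × €4,544.00 = €284.45
Total: €749.22 + €284.45 = €1,033.67

€1,033.67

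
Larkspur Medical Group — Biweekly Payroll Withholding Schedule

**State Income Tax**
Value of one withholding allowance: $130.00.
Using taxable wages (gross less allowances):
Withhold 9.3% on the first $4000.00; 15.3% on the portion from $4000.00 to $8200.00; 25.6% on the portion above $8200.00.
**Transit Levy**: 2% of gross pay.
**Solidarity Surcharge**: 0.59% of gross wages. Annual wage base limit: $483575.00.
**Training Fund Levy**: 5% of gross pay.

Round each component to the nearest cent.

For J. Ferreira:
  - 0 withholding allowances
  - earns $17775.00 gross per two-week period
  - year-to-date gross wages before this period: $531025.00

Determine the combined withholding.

State Income Tax: taxable = $17775.00
  $1014.60 + 25.6% × ($17775.00 − $8200.00) = $1014.60 + 25.6% × $9575.00 = $3465.80
Transit Levy: 2% × $17775.00 = $355.50
Solidarity Surcharge: YTD $531025.00 ≥ cap $483575.00 → $0.00
Training Fund Levy: 5% × $17775.00 = $888.75
Total: $3465.80 + $355.50 + $0.00 + $888.75 = $4710.05

$4710.05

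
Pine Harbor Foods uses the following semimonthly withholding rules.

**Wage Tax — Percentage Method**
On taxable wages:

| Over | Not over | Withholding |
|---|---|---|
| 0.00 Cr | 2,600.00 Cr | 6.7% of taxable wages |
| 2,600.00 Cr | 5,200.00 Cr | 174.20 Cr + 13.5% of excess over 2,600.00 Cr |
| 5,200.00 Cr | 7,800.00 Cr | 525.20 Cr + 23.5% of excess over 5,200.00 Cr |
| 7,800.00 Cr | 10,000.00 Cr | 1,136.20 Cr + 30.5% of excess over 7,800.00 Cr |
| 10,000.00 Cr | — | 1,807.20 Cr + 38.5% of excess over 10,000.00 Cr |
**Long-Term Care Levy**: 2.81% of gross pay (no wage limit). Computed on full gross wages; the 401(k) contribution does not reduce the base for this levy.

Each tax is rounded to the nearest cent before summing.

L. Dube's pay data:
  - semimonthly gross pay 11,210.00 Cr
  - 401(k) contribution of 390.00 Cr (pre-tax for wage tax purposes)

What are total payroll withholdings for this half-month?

2,437.90 Cr

Wage Tax: taxable = 11,210.00 Cr − 390.00 Cr = 10,820.00 Cr
  1,807.20 Cr + 38.5% × (10,820.00 Cr − 10,000.00 Cr) = 1,807.20 Cr + 38.5% × 820.00 Cr = 2,122.90 Cr
Long-Term Care Levy: 2.81% × 11,210.00 Cr = 315.00 Cr
Total: 2,122.90 Cr + 315.00 Cr = 2,437.90 Cr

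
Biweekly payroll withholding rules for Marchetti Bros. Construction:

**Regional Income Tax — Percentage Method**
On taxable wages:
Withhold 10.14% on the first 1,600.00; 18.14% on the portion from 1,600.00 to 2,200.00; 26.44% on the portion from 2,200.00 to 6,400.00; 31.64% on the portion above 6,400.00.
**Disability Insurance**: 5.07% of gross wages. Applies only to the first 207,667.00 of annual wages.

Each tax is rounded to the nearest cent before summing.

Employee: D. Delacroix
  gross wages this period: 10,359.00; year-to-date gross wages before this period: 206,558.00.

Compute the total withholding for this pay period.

Regional Income Tax: taxable = 10,359.00
  1,381.56 + 31.64% × (10,359.00 − 6,400.00) = 1,381.56 + 31.64% × 3,959.00 = 2,634.19
Disability Insurance: cap 207,667.00 − YTD 206,558.00 = 1,109.00 subject; 5.07% × 1,109.00 = 56.23
Total: 2,634.19 + 56.23 = 2,690.42

2,690.42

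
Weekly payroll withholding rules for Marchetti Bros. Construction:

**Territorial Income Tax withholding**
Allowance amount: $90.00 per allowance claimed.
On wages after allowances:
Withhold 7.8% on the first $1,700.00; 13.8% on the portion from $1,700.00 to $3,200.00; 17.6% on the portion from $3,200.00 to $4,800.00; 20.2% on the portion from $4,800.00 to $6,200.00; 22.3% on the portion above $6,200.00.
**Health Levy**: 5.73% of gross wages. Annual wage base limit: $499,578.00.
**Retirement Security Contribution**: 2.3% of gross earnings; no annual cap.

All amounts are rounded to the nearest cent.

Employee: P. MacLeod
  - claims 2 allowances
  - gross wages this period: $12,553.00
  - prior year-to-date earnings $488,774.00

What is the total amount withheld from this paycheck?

$3,188.37

Territorial Income Tax: taxable = $12,553.00 − 2×$90.00 = $12,373.00
  $904.00 + 22.3% × ($12,373.00 − $6,200.00) = $904.00 + 22.3% × $6,173.00 = $2,280.58
Health Levy: cap $499,578.00 − YTD $488,774.00 = $10,804.00 subject; 5.73% × $10,804.00 = $619.07
Retirement Security Contribution: 2.3% × $12,553.00 = $288.72
Total: $2,280.58 + $619.07 + $288.72 = $3,188.37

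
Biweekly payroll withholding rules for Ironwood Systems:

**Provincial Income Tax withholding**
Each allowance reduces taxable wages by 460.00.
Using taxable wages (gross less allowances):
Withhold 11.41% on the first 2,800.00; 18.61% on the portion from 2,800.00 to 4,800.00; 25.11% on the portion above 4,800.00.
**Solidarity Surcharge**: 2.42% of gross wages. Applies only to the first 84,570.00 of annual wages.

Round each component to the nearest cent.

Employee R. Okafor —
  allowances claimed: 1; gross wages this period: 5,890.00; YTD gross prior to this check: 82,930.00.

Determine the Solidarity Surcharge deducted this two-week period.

39.69

Solidarity Surcharge: cap 84,570.00 − YTD 82,930.00 = 1,640.00 subject; 2.42% × 1,640.00 = 39.69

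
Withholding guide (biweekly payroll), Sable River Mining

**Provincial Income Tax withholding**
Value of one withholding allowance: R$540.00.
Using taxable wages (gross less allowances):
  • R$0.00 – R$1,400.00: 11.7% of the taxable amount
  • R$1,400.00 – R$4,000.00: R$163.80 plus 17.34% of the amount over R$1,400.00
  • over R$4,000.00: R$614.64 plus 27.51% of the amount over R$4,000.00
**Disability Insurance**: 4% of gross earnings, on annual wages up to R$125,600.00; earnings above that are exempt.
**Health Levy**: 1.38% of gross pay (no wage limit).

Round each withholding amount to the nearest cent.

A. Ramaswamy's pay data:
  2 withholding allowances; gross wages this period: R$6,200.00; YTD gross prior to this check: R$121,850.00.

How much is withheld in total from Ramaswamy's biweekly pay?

R$1,158.31

Provincial Income Tax: taxable = R$6,200.00 − 2×R$540.00 = R$5,120.00
  R$614.64 + 27.51% × (R$5,120.00 − R$4,000.00) = R$614.64 + 27.51% × R$1,120.00 = R$922.75
Disability Insurance: cap R$125,600.00 − YTD R$121,850.00 = R$3,750.00 subject; 4% × R$3,750.00 = R$150.00
Health Levy: 1.38% × R$6,200.00 = R$85.56
Total: R$922.75 + R$150.00 + R$85.56 = R$1,158.31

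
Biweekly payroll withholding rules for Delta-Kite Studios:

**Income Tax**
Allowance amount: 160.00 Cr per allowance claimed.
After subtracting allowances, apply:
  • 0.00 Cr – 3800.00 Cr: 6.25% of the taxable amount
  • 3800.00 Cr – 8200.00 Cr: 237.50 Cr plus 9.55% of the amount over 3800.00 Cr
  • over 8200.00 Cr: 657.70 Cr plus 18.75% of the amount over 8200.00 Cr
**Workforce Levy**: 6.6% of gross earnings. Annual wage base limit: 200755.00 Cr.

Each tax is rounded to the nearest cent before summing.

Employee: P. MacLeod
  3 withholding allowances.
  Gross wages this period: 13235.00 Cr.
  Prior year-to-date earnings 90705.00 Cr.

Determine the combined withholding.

2385.27 Cr

Income Tax: taxable = 13235.00 Cr − 3×160.00 Cr = 12755.00 Cr
  657.70 Cr + 18.75% × (12755.00 Cr − 8200.00 Cr) = 657.70 Cr + 18.75% × 4555.00 Cr = 1511.76 Cr
Workforce Levy: 6.6% × 13235.00 Cr = 873.51 Cr
Total: 1511.76 Cr + 873.51 Cr = 2385.27 Cr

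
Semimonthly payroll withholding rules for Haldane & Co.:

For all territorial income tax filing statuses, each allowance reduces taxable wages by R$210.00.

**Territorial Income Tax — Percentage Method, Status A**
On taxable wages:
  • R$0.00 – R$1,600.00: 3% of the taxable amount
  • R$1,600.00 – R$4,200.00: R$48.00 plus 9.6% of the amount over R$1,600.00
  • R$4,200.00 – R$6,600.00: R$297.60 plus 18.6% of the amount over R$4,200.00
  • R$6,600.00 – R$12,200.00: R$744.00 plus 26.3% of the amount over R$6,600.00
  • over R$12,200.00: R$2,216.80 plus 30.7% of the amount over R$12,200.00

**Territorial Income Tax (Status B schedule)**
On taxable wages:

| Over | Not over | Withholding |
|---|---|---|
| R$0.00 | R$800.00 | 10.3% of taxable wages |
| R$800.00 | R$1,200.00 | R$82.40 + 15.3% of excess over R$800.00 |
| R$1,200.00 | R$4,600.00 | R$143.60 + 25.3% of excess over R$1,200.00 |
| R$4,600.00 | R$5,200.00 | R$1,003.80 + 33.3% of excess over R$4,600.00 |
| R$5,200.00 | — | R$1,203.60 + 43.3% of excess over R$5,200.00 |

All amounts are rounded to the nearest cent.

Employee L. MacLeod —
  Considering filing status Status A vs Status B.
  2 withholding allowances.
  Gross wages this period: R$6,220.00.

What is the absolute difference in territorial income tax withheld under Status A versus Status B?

Territorial Income Tax (Status A): taxable = R$6,220.00 − 2×R$210.00 = R$5,800.00
  R$297.60 + 18.6% × (R$5,800.00 − R$4,200.00) = R$297.60 + 18.6% × R$1,600.00 = R$595.20
Territorial Income Tax (Status B): taxable = R$6,220.00 − 2×R$210.00 = R$5,800.00
  R$1,203.60 + 43.3% × (R$5,800.00 − R$5,200.00) = R$1,203.60 + 43.3% × R$600.00 = R$1,463.40
Difference: |R$595.20 − R$1,463.40| = R$868.20 (higher under Status B)

R$868.20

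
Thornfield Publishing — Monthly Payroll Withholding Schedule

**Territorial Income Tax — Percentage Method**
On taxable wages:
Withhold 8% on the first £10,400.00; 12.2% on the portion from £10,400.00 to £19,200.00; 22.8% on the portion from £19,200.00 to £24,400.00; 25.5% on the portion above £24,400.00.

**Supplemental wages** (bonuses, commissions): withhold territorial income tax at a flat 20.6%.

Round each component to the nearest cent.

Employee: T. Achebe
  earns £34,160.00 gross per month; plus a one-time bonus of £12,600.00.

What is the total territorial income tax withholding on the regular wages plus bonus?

£8,175.60

Territorial Income Tax: taxable = £34,160.00
  £3,091.20 + 25.5% × (£34,160.00 − £24,400.00) = £3,091.20 + 25.5% × £9,760.00 = £5,580.00
Supplemental (20.6% flat on bonus): 20.6% × £12,600.00 = £2,595.60
Total territorial income tax: £5,580.00 + £2,595.60 = £8,175.60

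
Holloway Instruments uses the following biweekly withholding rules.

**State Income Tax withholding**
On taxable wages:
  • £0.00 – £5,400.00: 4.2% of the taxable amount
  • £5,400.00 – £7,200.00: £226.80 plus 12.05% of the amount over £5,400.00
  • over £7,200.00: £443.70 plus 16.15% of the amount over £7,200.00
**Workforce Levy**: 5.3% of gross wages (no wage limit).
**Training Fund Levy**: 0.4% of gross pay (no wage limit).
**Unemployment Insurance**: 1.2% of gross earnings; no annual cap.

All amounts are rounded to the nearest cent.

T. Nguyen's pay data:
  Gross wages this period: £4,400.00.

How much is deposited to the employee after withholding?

State Income Tax: taxable = £4,400.00
  4.2% × £4,400.00 = £184.80
Workforce Levy: 5.3% × £4,400.00 = £233.20
Training Fund Levy: 0.4% × £4,400.00 = £17.60
Unemployment Insurance: 1.2% × £4,400.00 = £52.80
Total withheld: £184.80 + £233.20 + £17.60 + £52.80 = £488.40
Net pay: £4,400.00 − £488.40 = £3,911.60

£3,911.60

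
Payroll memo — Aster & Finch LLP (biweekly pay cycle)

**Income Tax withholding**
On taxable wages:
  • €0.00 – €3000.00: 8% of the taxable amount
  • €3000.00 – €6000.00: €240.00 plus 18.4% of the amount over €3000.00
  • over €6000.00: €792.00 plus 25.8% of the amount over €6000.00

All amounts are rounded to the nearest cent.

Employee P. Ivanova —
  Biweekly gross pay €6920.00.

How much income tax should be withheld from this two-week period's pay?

€1029.36

Income Tax: taxable = €6920.00
  €792.00 + 25.8% × (€6920.00 − €6000.00) = €792.00 + 25.8% × €920.00 = €1029.36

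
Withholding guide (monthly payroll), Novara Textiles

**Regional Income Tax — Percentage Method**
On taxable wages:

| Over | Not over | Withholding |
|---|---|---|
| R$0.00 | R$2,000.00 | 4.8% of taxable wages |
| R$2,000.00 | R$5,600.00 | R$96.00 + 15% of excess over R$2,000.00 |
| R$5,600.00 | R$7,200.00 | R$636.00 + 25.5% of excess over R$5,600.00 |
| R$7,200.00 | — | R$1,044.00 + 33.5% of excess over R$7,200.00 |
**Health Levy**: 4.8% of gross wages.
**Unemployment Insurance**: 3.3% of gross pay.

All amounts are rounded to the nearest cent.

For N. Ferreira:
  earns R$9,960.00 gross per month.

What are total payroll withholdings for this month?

R$2,775.36

Regional Income Tax: taxable = R$9,960.00
  R$1,044.00 + 33.5% × (R$9,960.00 − R$7,200.00) = R$1,044.00 + 33.5% × R$2,760.00 = R$1,968.60
Health Levy: 4.8% × R$9,960.00 = R$478.08
Unemployment Insurance: 3.3% × R$9,960.00 = R$328.68
Total: R$1,968.60 + R$478.08 + R$328.68 = R$2,775.36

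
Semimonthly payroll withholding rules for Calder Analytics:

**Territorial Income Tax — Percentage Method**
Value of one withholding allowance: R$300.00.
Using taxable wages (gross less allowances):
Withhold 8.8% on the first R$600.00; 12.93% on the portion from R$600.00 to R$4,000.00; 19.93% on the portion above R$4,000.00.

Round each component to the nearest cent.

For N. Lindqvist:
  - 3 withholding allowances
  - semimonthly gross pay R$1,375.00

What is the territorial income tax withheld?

R$41.80

Territorial Income Tax: taxable = R$1,375.00 − 3×R$300.00 = R$475.00
  8.8% × R$475.00 = R$41.80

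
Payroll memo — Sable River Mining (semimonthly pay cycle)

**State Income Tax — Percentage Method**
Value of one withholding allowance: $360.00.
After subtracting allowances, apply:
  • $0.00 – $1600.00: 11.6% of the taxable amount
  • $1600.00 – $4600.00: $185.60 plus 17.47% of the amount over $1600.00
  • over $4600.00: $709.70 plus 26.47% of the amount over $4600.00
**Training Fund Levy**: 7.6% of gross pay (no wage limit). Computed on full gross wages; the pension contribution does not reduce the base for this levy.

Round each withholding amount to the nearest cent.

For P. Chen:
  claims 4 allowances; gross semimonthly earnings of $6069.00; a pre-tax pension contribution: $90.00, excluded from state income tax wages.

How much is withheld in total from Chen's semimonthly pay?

$1160.28

State Income Tax: taxable = $6069.00 − $90.00 − 4×$360.00 = $4539.00
  $185.60 + 17.47% × ($4539.00 − $1600.00) = $185.60 + 17.47% × $2939.00 = $699.04
Training Fund Levy: 7.6% × $6069.00 = $461.24
Total: $699.04 + $461.24 = $1160.28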